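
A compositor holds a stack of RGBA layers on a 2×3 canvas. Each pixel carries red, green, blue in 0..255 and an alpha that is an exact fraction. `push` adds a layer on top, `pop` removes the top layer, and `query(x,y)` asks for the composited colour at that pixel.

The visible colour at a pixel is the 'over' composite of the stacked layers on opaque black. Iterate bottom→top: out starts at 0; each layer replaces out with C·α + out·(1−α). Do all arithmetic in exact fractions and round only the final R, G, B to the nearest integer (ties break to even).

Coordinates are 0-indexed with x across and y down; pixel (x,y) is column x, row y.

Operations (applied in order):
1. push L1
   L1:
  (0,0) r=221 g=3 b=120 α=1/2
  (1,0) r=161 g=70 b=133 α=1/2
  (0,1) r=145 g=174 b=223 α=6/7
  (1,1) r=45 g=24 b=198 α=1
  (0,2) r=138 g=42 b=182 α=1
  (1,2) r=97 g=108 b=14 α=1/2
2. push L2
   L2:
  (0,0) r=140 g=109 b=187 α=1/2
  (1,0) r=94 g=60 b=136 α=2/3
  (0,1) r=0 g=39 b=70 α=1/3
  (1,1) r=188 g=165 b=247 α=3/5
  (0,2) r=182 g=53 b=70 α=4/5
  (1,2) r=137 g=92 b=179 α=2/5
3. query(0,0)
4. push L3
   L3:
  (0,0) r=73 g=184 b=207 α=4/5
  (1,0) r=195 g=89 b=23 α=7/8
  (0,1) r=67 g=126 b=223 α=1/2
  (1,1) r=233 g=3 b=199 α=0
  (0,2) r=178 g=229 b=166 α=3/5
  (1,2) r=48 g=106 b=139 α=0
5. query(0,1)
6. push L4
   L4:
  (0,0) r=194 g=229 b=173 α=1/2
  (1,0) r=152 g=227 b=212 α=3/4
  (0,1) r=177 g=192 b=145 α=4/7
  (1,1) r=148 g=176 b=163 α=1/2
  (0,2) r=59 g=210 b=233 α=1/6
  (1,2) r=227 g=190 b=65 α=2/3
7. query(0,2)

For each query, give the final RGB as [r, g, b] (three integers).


at x=0,y=0 over L1,L2:
after L1 α=1/2: [221/2, 3/2, 60]
after L2 α=1/2: [501/4, 221/4, 247/2]
rounded: [125, 55, 124]

at x=0,y=1 over L1,L2,L3:
+L1 (α=6/7) → [870/7, 1044/7, 1338/7]
+L2 (α=1/3) → [580/7, 787/7, 3166/21]
+L3 (α=1/2) → [1049/14, 1669/14, 7849/42]
= [75, 119, 187]

at x=0,y=2 over L1,L2,L3,L4:
after L1 α=1: [138, 42, 182]
after L2 α=4/5: [866/5, 254/5, 462/5]
after L3 α=3/5: [4402/25, 3943/25, 3414/25]
after L4 α=1/6: [4697/30, 4993/30, 4579/30]
= [157, 166, 153]


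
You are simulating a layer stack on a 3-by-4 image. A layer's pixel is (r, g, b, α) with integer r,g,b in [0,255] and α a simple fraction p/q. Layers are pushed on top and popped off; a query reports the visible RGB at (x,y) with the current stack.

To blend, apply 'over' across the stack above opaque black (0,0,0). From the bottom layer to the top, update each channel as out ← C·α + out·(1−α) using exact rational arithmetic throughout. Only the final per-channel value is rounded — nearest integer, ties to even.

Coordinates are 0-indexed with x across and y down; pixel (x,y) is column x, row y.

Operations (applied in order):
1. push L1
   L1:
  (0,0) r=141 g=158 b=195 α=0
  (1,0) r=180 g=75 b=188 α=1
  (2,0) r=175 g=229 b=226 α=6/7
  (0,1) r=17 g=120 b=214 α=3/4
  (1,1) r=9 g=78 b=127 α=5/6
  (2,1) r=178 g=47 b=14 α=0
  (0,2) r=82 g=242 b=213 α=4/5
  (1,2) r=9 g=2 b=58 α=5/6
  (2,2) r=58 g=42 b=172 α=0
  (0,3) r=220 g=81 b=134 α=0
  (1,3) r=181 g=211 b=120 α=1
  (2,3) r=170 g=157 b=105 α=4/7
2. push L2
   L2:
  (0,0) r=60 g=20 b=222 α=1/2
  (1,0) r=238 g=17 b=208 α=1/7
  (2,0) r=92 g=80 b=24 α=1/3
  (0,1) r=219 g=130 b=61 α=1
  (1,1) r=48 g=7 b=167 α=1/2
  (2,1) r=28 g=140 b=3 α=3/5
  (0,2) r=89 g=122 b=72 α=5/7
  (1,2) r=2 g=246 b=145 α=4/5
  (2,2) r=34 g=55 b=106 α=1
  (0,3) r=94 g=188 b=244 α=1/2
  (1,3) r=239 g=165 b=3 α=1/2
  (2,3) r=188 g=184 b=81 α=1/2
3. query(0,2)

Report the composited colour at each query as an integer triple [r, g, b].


(0,2) stack=L1,L2; from [0,0,0]:
L1 α=4/5: [328/5, 968/5, 852/5]
L2 α=5/7: [2881/35, 4986/35, 3504/35]
→ [82, 142, 100]


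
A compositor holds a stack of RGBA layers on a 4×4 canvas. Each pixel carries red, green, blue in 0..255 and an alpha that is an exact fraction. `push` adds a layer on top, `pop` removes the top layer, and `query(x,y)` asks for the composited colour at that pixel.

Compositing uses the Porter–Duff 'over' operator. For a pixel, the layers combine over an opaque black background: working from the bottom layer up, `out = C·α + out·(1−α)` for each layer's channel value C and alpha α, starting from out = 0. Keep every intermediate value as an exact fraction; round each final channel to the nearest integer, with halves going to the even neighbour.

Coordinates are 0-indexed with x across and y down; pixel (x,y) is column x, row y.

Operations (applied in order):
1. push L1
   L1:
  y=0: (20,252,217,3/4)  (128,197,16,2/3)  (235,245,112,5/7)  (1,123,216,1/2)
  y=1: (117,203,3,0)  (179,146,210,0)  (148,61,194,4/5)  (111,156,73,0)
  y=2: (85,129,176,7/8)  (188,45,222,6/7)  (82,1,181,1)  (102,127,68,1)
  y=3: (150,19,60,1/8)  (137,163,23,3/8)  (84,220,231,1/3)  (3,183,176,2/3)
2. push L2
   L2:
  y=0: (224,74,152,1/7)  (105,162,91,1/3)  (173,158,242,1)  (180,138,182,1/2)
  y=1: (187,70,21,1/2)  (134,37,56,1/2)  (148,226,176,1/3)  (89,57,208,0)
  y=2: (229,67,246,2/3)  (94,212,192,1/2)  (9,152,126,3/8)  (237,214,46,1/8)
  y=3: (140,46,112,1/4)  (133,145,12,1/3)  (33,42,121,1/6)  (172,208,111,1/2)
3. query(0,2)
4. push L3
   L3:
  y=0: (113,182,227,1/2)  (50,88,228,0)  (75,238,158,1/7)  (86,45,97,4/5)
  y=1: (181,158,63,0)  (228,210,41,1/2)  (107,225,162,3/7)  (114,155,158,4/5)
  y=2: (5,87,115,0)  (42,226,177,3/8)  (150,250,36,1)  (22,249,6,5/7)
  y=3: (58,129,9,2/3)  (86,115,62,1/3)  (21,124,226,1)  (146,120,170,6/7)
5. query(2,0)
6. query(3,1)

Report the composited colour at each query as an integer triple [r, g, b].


query (0,2) [L1,L2] — begin 0,0,0
L1 α=7/8: [595/8, 903/8, 154]
L2 α=2/3: [4259/24, 1975/24, 646/3]
rounded: [177, 82, 215]

query (2,0) [L1,L2,L3] — begin 0,0,0
L1 α=5/7: [1175/7, 175, 80]
L2 α=1: [173, 158, 242]
L3 α=1/7: [159, 1186/7, 230]
= [159, 169, 230]

query (3,1) [L1,L2,L3] — begin 0,0,0
+L1 (α=0) → [0, 0, 0]
+L2 (α=0) → [0, 0, 0]
+L3 (α=4/5) → [456/5, 124, 632/5]
rounded: [91, 124, 126]


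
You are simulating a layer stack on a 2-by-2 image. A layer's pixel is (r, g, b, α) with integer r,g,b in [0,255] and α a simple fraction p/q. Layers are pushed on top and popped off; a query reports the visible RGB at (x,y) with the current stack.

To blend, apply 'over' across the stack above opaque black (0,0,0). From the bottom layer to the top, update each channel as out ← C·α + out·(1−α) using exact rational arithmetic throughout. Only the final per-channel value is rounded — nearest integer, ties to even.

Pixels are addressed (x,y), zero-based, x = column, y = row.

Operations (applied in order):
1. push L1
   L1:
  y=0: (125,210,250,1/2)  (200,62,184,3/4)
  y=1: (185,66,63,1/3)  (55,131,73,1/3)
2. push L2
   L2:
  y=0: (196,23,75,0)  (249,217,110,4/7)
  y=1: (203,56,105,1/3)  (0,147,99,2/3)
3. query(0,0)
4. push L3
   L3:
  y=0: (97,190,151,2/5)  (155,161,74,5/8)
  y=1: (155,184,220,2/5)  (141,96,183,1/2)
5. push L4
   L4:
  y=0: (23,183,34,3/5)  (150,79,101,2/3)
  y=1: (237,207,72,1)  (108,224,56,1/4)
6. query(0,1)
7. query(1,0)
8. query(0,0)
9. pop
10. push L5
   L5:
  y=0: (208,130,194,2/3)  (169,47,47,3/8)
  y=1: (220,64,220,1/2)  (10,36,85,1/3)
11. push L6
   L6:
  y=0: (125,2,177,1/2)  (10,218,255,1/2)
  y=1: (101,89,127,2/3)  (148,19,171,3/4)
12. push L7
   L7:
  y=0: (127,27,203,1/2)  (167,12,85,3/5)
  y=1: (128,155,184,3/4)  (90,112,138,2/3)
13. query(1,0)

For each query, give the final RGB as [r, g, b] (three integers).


at x=0,y=0 over L1,L2:
L1 α=1/2: [125/2, 105, 125]
L2 α=0: [125/2, 105, 125]
→ [62, 105, 125]

at x=0,y=1 over L1,L2,L3,L4:
after L1 α=1/3: [185/3, 22, 21]
after L2 α=1/3: [979/9, 100/3, 49]
after L3 α=2/5: [1909/15, 468/5, 587/5]
after L4 α=1: [237, 207, 72]
= [237, 207, 72]

(1,0) stack=L1,L2,L3,L4; from [0,0,0]:
after L1 α=3/4: [150, 93/2, 138]
after L2 α=4/7: [1446/7, 2015/14, 122]
after L3 α=5/8: [9763/56, 17315/112, 92]
after L4 α=2/3: [26563/168, 35011/336, 98]
= [158, 104, 98]

at x=0,y=0 over L1,L2,L3,L4:
after L1 α=1/2: [125/2, 105, 125]
after L2 α=0: [125/2, 105, 125]
after L3 α=2/5: [763/10, 139, 677/5]
after L4 α=3/5: [1108/25, 827/5, 1864/25]
→ [44, 165, 75]

at x=1,y=0 over L1,L2,L3,L5,L6,L7:
after L1 α=3/4: [150, 93/2, 138]
after L2 α=4/7: [1446/7, 2015/14, 122]
after L3 α=5/8: [9763/56, 17315/112, 92]
after L5 α=3/8: [77207/448, 102367/896, 601/8]
after L6 α=1/2: [81687/896, 297695/1792, 2641/16]
after L7 α=3/5: [61227/448, 329951/4480, 4681/40]
rounded: [137, 74, 117]


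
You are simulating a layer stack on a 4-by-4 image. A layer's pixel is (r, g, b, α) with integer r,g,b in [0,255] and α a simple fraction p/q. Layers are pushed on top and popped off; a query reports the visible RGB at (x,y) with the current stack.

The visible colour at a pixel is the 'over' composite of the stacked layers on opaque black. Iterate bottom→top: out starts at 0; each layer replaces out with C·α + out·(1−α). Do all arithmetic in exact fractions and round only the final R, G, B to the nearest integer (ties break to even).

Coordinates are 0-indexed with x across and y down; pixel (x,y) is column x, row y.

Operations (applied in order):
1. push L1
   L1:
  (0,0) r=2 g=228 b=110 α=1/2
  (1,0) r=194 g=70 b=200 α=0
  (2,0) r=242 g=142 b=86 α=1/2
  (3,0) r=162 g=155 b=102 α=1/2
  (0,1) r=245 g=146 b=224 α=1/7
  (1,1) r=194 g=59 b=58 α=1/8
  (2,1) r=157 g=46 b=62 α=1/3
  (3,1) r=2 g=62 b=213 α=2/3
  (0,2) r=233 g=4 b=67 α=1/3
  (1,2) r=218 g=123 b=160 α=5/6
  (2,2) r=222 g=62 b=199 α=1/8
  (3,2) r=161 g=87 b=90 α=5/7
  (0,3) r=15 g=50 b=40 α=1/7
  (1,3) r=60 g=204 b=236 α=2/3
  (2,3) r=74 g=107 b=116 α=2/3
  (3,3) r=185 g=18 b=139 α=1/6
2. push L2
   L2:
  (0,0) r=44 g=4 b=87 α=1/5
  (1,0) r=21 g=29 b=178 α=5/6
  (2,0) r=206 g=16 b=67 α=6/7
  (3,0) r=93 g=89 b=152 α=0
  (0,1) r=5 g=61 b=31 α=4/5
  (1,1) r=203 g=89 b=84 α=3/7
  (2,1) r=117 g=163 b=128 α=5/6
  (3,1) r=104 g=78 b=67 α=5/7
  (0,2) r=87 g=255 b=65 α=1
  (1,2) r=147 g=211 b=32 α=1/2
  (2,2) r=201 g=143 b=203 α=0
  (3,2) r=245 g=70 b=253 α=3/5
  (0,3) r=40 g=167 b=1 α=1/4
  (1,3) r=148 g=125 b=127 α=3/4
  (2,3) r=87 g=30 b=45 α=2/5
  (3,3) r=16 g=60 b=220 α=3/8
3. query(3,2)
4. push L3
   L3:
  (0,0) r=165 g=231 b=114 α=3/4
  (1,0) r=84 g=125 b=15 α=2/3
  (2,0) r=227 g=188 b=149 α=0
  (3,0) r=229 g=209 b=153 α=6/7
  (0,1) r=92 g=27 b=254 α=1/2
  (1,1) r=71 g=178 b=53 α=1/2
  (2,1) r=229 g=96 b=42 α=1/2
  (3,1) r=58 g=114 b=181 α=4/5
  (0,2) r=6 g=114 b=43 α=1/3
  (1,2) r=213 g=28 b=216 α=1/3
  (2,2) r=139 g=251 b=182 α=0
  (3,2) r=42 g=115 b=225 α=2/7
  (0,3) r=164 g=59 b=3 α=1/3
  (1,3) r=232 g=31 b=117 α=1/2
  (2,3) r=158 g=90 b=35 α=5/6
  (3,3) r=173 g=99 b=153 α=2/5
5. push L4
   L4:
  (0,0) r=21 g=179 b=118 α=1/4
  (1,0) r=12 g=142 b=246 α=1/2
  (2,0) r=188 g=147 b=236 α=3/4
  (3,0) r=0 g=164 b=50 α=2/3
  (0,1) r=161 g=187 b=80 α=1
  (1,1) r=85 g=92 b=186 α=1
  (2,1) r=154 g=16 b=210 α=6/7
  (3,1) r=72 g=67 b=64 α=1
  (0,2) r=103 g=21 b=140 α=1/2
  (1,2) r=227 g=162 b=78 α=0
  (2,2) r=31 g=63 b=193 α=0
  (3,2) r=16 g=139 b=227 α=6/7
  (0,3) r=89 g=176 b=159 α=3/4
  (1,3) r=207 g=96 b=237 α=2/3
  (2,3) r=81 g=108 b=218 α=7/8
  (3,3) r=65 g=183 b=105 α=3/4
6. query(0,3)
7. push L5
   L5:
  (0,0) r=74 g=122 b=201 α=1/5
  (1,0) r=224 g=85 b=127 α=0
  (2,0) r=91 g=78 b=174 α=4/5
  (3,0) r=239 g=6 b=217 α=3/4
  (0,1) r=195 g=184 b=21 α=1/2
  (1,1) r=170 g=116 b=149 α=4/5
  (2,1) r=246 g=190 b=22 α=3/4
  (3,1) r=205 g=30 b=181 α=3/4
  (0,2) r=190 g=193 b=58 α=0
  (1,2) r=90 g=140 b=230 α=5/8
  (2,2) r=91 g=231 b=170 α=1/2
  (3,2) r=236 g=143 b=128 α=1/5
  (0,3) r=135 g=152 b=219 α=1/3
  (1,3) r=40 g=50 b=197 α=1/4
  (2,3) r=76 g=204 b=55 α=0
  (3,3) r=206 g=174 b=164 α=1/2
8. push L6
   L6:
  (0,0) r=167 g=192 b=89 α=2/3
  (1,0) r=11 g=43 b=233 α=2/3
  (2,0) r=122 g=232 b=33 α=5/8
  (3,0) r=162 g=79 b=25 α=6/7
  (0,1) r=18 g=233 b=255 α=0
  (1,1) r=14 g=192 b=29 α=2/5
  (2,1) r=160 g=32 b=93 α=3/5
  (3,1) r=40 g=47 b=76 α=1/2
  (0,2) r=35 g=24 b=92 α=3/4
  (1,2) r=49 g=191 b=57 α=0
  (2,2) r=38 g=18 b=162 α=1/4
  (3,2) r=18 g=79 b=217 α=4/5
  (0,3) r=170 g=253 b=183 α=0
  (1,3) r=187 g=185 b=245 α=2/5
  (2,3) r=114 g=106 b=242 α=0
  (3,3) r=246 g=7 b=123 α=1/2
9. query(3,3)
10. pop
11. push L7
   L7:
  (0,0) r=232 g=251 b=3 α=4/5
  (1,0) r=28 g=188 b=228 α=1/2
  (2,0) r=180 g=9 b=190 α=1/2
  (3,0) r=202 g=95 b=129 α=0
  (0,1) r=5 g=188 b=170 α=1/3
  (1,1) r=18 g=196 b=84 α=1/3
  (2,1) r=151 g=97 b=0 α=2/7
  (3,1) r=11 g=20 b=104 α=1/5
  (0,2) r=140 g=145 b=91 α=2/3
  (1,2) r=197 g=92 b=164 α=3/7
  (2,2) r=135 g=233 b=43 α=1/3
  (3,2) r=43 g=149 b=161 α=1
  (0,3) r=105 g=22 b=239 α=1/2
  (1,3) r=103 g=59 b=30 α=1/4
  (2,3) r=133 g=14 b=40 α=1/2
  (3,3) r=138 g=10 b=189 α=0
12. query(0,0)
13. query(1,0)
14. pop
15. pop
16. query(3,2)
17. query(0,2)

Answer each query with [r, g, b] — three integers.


at x=3,y=2 over L1,L2:
+L1 (α=5/7) → [115, 435/7, 450/7]
+L2 (α=3/5) → [193, 468/7, 6213/35]
→ [193, 67, 178]

at x=0,y=3 over L1,L2,L3,L4:
L1 α=1/7: [15/7, 50/7, 40/7]
L2 α=1/4: [325/28, 1319/28, 127/28]
L3 α=1/3: [2621/42, 715/14, 169/42]
L4 α=3/4: [13835/168, 8107/56, 20203/168]
= [82, 145, 120]

(3,3) stack=L1,L2,L3,L4,L5,L6; from [0,0,0]:
+L1 (α=1/6) → [185/6, 3, 139/6]
+L2 (α=3/8) → [1213/48, 195/8, 4655/48]
+L3 (α=2/5) → [6749/80, 2169/40, 9551/80]
+L4 (α=3/4) → [22349/320, 24129/160, 34751/320]
+L5 (α=1/2) → [88269/640, 51969/320, 87231/640]
+L6 (α=1/2) → [245709/1280, 54209/640, 165951/1280]
= [192, 85, 130]

at x=0,y=0 over L1,L2,L3,L4,L5,L7:
after L1 α=1/2: [1, 114, 55]
after L2 α=1/5: [48/5, 92, 307/5]
after L3 α=3/4: [2523/20, 785/4, 2017/20]
after L4 α=1/4: [7989/80, 3071/16, 8411/80]
after L5 α=1/5: [9469/100, 3559/20, 12431/100]
after L7 α=4/5: [102269/500, 23639/100, 13631/500]
= [205, 236, 27]

query (1,0) [L1,L2,L3,L4,L5,L7] — begin 0,0,0
after L1 α=0: [0, 0, 0]
after L2 α=5/6: [35/2, 145/6, 445/3]
after L3 α=2/3: [371/6, 1645/18, 535/9]
after L4 α=1/2: [443/12, 4201/36, 2749/18]
after L5 α=0: [443/12, 4201/36, 2749/18]
after L7 α=1/2: [779/24, 10969/72, 6853/36]
rounded: [32, 152, 190]

(3,2) stack=L1,L2,L3,L4; from [0,0,0]:
after L1 α=5/7: [115, 435/7, 450/7]
after L2 α=3/5: [193, 468/7, 6213/35]
after L3 α=2/7: [1049/7, 3950/49, 9363/49]
after L4 α=6/7: [1721/49, 44816/343, 76101/343]
rounded: [35, 131, 222]

(0,2) stack=L1,L2,L3,L4; from [0,0,0]:
after L1 α=1/3: [233/3, 4/3, 67/3]
after L2 α=1: [87, 255, 65]
after L3 α=1/3: [60, 208, 173/3]
after L4 α=1/2: [163/2, 229/2, 593/6]
= [82, 114, 99]


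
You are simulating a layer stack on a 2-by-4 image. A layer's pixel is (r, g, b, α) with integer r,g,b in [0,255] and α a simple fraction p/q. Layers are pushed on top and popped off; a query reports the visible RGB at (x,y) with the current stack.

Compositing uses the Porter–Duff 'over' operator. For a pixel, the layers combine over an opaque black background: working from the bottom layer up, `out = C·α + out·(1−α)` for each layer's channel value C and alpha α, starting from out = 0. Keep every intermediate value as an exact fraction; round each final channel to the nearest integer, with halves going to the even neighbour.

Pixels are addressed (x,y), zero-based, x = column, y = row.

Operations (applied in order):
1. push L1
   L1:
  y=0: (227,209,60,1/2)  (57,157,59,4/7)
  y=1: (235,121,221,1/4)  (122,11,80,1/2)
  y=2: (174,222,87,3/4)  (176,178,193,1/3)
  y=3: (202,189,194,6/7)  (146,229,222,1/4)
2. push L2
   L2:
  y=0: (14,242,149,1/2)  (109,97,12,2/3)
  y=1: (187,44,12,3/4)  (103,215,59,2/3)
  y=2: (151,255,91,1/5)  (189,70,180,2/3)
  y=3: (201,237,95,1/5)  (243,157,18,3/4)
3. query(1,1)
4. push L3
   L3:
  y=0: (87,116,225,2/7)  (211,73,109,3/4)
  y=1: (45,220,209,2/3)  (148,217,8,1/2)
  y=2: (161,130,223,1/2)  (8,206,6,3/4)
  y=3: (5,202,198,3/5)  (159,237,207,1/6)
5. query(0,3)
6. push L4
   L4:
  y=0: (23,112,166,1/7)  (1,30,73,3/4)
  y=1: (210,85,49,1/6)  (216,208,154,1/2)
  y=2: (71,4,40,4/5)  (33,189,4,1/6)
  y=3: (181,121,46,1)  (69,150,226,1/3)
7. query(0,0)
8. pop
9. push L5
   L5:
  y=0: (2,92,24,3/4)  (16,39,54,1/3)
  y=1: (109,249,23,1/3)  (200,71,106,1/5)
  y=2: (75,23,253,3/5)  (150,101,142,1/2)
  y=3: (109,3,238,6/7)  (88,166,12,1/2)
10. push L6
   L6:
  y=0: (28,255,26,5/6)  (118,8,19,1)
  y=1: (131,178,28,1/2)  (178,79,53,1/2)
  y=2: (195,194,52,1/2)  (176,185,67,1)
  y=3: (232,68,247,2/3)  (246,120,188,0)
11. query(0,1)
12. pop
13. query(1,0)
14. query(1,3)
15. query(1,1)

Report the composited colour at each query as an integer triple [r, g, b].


(1,1) stack=L1,L2; from [0,0,0]:
after L1 α=1/2: [61, 11/2, 40]
after L2 α=2/3: [89, 871/6, 158/3]
= [89, 145, 53]

(0,3) stack=L1,L2,L3; from [0,0,0]:
L1 α=6/7: [1212/7, 162, 1164/7]
L2 α=1/5: [1251/7, 177, 5321/35]
L3 α=3/5: [2607/35, 192, 31432/175]
= [74, 192, 180]

query (0,0) [L1,L2,L3,L4] — begin 0,0,0
after L1 α=1/2: [227/2, 209/2, 30]
after L2 α=1/2: [255/4, 693/4, 179/2]
after L3 α=2/7: [1971/28, 4393/28, 1795/14]
after L4 α=1/7: [6235/98, 14747/98, 6547/49]
rounded: [64, 150, 134]

query (0,1) [L1,L2,L3,L5,L6] — begin 0,0,0
L1 α=1/4: [235/4, 121/4, 221/4]
L2 α=3/4: [2479/16, 649/16, 365/16]
L3 α=2/3: [3919/48, 2563/16, 2351/16]
L5 α=1/3: [6535/72, 4555/24, 845/8]
L6 α=1/2: [15967/144, 8827/48, 1069/16]
= [111, 184, 67]

(1,0) stack=L1,L2,L3,L5; from [0,0,0]:
L1 α=4/7: [228/7, 628/7, 236/7]
L2 α=2/3: [1754/21, 662/7, 404/21]
L3 α=3/4: [15047/84, 2195/28, 7271/84]
L5 α=1/3: [15719/126, 2741/42, 9539/126]
→ [125, 65, 76]

at x=1,y=3 over L1,L2,L3,L5:
after L1 α=1/4: [73/2, 229/4, 111/2]
after L2 α=3/4: [1531/8, 2113/16, 219/8]
after L3 α=1/6: [8927/48, 14357/96, 917/16]
after L5 α=1/2: [13151/96, 30293/192, 1109/32]
rounded: [137, 158, 35]

query (1,1) [L1,L2,L3,L5] — begin 0,0,0
+L1 (α=1/2) → [61, 11/2, 40]
+L2 (α=2/3) → [89, 871/6, 158/3]
+L3 (α=1/2) → [237/2, 2173/12, 91/3]
+L5 (α=1/5) → [674/5, 2386/15, 682/15]
→ [135, 159, 45]


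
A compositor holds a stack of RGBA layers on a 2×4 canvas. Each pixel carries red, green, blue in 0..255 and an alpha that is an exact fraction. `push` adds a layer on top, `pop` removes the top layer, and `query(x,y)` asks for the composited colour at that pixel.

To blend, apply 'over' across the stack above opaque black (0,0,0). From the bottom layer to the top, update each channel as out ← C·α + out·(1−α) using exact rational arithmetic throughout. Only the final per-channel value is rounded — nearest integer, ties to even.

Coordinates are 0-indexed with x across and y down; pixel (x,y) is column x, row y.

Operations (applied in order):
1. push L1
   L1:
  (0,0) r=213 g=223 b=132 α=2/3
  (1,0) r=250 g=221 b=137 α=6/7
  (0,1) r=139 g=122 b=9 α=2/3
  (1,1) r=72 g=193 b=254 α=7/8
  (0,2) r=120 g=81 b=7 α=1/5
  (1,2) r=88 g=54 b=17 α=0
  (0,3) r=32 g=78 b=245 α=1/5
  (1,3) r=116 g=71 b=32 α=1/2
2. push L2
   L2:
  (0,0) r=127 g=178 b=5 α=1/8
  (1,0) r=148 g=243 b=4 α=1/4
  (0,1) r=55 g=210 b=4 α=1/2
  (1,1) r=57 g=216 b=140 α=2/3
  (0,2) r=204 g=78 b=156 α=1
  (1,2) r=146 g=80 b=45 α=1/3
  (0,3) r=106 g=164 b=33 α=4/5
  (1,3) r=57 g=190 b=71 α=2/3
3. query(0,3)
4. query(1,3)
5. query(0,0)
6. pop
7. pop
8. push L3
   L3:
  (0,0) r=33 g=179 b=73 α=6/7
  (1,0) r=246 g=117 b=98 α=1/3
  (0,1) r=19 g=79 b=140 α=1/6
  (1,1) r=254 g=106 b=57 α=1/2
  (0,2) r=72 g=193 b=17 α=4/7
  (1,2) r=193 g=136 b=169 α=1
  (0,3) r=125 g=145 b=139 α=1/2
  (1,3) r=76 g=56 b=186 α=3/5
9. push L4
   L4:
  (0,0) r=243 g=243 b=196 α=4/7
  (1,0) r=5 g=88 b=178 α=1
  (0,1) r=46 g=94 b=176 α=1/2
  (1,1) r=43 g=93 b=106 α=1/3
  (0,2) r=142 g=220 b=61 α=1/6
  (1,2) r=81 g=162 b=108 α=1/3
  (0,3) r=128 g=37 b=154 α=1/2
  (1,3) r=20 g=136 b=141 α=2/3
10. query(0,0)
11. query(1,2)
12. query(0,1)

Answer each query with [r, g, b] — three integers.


at x=0,y=3 over L1,L2:
+L1 (α=1/5) → [32/5, 78/5, 49]
+L2 (α=4/5) → [2152/25, 3358/25, 181/5]
= [86, 134, 36]

at x=1,y=3 over L1,L2:
+L1 (α=1/2) → [58, 71/2, 16]
+L2 (α=2/3) → [172/3, 277/2, 158/3]
→ [57, 138, 53]

query (0,0) [L1,L2] — begin 0,0,0
+L1 (α=2/3) → [142, 446/3, 88]
+L2 (α=1/8) → [1121/8, 457/3, 621/8]
→ [140, 152, 78]

query (0,0) [L3,L4] — begin 0,0,0
+L3 (α=6/7) → [198/7, 1074/7, 438/7]
+L4 (α=4/7) → [7398/49, 10026/49, 6802/49]
rounded: [151, 205, 139]

(1,2) stack=L3,L4; from [0,0,0]:
L3 α=1: [193, 136, 169]
L4 α=1/3: [467/3, 434/3, 446/3]
→ [156, 145, 149]

(0,1) stack=L3,L4; from [0,0,0]:
+L3 (α=1/6) → [19/6, 79/6, 70/3]
+L4 (α=1/2) → [295/12, 643/12, 299/3]
rounded: [25, 54, 100]


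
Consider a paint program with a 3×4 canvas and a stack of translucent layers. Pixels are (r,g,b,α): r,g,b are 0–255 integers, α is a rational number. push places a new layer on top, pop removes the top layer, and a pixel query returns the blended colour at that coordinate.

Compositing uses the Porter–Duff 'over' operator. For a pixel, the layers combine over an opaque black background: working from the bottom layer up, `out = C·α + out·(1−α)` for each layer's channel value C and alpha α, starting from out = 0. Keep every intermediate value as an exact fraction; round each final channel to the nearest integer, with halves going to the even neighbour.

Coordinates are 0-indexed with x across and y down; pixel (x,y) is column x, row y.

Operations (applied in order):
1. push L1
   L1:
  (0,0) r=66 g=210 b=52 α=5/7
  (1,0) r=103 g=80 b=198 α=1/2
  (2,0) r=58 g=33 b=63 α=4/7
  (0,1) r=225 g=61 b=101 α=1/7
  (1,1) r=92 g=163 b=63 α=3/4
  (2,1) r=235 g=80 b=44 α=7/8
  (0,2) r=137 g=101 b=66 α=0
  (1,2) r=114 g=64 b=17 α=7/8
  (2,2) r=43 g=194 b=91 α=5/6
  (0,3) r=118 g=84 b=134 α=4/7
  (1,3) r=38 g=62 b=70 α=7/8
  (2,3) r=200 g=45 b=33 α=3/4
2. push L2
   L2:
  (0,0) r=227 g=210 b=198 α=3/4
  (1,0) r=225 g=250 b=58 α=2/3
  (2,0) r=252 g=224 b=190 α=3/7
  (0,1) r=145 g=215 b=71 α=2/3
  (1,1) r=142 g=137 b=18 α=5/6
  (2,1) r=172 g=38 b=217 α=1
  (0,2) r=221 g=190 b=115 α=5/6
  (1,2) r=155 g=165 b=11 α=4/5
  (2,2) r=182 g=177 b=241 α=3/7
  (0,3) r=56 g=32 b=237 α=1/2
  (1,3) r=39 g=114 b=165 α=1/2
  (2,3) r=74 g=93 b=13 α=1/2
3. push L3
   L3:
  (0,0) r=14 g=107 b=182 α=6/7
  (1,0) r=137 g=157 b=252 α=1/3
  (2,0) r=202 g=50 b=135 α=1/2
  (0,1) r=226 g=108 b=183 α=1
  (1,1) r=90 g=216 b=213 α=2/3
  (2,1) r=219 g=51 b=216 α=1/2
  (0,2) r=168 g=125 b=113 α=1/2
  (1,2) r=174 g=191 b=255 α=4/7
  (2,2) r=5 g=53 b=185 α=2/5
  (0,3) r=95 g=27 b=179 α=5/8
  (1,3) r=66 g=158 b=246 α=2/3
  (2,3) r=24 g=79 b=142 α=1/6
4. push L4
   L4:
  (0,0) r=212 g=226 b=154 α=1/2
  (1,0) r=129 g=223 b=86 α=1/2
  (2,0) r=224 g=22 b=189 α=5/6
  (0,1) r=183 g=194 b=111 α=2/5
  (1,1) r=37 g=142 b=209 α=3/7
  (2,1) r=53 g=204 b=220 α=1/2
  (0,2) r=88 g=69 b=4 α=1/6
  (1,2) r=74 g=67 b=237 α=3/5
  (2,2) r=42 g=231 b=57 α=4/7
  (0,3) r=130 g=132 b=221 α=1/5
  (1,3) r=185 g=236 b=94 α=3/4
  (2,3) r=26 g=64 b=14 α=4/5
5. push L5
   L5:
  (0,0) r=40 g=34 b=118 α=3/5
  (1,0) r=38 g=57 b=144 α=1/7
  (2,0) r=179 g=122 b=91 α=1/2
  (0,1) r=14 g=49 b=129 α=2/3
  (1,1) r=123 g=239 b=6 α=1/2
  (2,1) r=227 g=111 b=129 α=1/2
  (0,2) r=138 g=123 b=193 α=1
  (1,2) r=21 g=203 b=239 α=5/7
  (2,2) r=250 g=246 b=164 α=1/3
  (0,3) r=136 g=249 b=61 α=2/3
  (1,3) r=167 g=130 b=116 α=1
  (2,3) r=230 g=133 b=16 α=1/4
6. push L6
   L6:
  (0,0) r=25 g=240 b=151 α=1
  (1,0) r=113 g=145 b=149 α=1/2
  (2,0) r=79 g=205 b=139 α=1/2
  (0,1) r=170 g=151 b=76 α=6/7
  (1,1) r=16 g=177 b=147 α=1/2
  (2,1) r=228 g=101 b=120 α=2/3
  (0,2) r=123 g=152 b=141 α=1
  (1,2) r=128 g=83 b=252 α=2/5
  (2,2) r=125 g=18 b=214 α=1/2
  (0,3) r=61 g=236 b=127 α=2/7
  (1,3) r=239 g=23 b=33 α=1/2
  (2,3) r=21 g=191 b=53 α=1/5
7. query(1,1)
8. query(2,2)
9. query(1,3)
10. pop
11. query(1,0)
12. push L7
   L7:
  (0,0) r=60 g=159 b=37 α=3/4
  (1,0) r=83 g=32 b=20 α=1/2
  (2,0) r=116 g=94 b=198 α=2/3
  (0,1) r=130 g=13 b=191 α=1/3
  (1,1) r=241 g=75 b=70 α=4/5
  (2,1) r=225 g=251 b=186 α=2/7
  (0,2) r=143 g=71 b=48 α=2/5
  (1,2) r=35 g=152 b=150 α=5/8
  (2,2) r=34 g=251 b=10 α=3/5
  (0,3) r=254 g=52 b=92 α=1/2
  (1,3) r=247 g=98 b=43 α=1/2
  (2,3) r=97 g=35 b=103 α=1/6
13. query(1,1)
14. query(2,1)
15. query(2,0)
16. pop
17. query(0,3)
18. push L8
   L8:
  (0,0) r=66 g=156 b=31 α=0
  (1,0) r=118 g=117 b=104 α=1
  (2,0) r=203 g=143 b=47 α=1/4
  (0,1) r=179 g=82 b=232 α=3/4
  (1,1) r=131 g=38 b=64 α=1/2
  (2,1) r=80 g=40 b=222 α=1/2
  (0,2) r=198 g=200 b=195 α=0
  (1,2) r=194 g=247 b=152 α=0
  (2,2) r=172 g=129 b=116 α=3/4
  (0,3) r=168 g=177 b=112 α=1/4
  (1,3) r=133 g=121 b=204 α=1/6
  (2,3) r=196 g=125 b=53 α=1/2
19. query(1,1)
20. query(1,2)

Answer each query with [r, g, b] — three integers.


at x=1,y=1 over L1,L2,L3,L4,L5,L6:
L1 α=3/4: [69, 489/4, 189/4]
L2 α=5/6: [779/6, 3229/24, 183/8]
L3 α=2/3: [1859/18, 13597/72, 1197/8]
L4 α=3/7: [4717/63, 21265/126, 2451/14]
L5 α=1/2: [6233/63, 51379/252, 2535/28]
L6 α=1/2: [7241/126, 95983/504, 6651/56]
= [57, 190, 119]

at x=2,y=2 over L1,L2,L3,L4,L5,L6:
L1 α=5/6: [215/6, 485/3, 455/6]
L2 α=3/7: [2068/21, 3533/21, 3079/21]
L3 α=2/5: [2138/35, 855/7, 5669/35]
L4 α=4/7: [12294/245, 9033/49, 24987/245]
L5 α=1/3: [85838/735, 10040/49, 90154/735]
L6 α=1/2: [177713/1470, 5461/49, 123722/735]
= [121, 111, 168]

(1,3) stack=L1,L2,L3,L4,L5,L6; from [0,0,0]:
+L1 (α=7/8) → [133/4, 217/4, 245/4]
+L2 (α=1/2) → [289/8, 673/8, 905/8]
+L3 (α=2/3) → [1345/24, 1067/8, 4841/24]
+L4 (α=3/4) → [14665/96, 6731/32, 11609/96]
+L5 (α=1) → [167, 130, 116]
+L6 (α=1/2) → [203, 153/2, 149/2]
→ [203, 76, 74]

query (1,0) [L1,L2,L3,L4,L5] — begin 0,0,0
+L1 (α=1/2) → [103/2, 40, 99]
+L2 (α=2/3) → [1003/6, 180, 215/3]
+L3 (α=1/3) → [1414/9, 517/3, 1186/9]
+L4 (α=1/2) → [2575/18, 593/3, 980/9]
+L5 (α=1/7) → [2689/21, 1243/7, 2392/21]
rounded: [128, 178, 114]

query (1,1) [L1,L2,L3,L4,L5,L7] — begin 0,0,0
+L1 (α=3/4) → [69, 489/4, 189/4]
+L2 (α=5/6) → [779/6, 3229/24, 183/8]
+L3 (α=2/3) → [1859/18, 13597/72, 1197/8]
+L4 (α=3/7) → [4717/63, 21265/126, 2451/14]
+L5 (α=1/2) → [6233/63, 51379/252, 2535/28]
+L7 (α=4/5) → [13393/63, 126979/1260, 2075/28]
rounded: [213, 101, 74]

(2,1) stack=L1,L2,L3,L4,L5,L7; from [0,0,0]:
L1 α=7/8: [1645/8, 70, 77/2]
L2 α=1: [172, 38, 217]
L3 α=1/2: [391/2, 89/2, 433/2]
L4 α=1/2: [497/4, 497/4, 873/4]
L5 α=1/2: [1405/8, 941/8, 1389/8]
L7 α=2/7: [10625/56, 8721/56, 9921/56]
rounded: [190, 156, 177]

(2,0) stack=L1,L2,L3,L4,L5,L7; from [0,0,0]:
L1 α=4/7: [232/7, 132/7, 36]
L2 α=3/7: [6220/49, 5232/49, 102]
L3 α=1/2: [8059/49, 3841/49, 237/2]
L4 α=5/6: [62939/294, 3077/98, 709/4]
L5 α=1/2: [115565/588, 15033/196, 1073/8]
L7 α=2/3: [251981/1764, 51881/588, 4241/24]
→ [143, 88, 177]

at x=0,y=3 over L1,L2,L3,L4,L5:
after L1 α=4/7: [472/7, 48, 536/7]
after L2 α=1/2: [432/7, 40, 2195/14]
after L3 α=5/8: [4621/56, 255/8, 19115/112]
after L4 α=1/5: [6441/70, 519/10, 25303/140]
after L5 α=2/3: [25481/210, 1833/10, 42383/420]
→ [121, 183, 101]

(1,1) stack=L1,L2,L3,L4,L5,L8; from [0,0,0]:
+L1 (α=3/4) → [69, 489/4, 189/4]
+L2 (α=5/6) → [779/6, 3229/24, 183/8]
+L3 (α=2/3) → [1859/18, 13597/72, 1197/8]
+L4 (α=3/7) → [4717/63, 21265/126, 2451/14]
+L5 (α=1/2) → [6233/63, 51379/252, 2535/28]
+L8 (α=1/2) → [7243/63, 60955/504, 4327/56]
rounded: [115, 121, 77]

at x=1,y=2 over L1,L2,L3,L4,L5,L8:
L1 α=7/8: [399/4, 56, 119/8]
L2 α=4/5: [2879/20, 716/5, 471/40]
L3 α=4/7: [22557/140, 5968/35, 42213/280]
L4 α=3/5: [38097/350, 18971/175, 141753/700]
L5 α=5/7: [56472/1225, 215567/1225, 560003/2450]
L8 α=0: [56472/1225, 215567/1225, 560003/2450]
→ [46, 176, 229]


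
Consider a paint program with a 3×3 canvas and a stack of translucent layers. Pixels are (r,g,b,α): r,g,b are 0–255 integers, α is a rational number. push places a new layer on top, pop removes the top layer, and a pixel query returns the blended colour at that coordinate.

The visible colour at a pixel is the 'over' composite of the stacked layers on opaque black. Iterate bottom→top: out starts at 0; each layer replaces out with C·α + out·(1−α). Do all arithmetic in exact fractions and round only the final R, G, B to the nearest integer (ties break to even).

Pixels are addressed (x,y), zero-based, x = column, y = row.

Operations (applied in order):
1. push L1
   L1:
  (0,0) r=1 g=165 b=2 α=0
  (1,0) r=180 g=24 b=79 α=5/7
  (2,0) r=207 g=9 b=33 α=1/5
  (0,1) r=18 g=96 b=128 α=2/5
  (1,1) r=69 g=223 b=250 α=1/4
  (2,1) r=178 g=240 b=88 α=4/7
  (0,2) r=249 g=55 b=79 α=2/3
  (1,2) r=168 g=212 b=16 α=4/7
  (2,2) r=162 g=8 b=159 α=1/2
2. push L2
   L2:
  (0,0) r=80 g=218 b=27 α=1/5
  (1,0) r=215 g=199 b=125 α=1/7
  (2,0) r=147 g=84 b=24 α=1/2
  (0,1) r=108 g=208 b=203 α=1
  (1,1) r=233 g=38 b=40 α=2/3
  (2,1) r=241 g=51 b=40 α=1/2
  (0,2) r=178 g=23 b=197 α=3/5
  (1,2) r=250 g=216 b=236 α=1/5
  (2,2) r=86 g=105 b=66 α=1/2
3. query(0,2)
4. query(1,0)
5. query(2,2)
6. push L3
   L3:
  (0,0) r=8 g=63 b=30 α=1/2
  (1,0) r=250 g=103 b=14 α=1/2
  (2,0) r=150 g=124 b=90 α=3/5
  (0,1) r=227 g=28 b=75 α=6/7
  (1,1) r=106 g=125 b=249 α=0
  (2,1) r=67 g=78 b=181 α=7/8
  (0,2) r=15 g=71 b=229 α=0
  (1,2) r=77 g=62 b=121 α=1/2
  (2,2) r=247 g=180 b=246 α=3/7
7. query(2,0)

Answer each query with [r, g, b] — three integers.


query (0,2) [L1,L2] — begin 0,0,0
+L1 (α=2/3) → [166, 110/3, 158/3]
+L2 (α=3/5) → [866/5, 427/15, 2089/15]
→ [173, 28, 139]

at x=1,y=0 over L1,L2:
+L1 (α=5/7) → [900/7, 120/7, 395/7]
+L2 (α=1/7) → [6905/49, 2113/49, 3245/49]
rounded: [141, 43, 66]

(2,2) stack=L1,L2; from [0,0,0]:
L1 α=1/2: [81, 4, 159/2]
L2 α=1/2: [167/2, 109/2, 291/4]
rounded: [84, 54, 73]

(2,0) stack=L1,L2,L3; from [0,0,0]:
after L1 α=1/5: [207/5, 9/5, 33/5]
after L2 α=1/2: [471/5, 429/10, 153/10]
after L3 α=3/5: [3192/25, 2289/25, 1503/25]
= [128, 92, 60]


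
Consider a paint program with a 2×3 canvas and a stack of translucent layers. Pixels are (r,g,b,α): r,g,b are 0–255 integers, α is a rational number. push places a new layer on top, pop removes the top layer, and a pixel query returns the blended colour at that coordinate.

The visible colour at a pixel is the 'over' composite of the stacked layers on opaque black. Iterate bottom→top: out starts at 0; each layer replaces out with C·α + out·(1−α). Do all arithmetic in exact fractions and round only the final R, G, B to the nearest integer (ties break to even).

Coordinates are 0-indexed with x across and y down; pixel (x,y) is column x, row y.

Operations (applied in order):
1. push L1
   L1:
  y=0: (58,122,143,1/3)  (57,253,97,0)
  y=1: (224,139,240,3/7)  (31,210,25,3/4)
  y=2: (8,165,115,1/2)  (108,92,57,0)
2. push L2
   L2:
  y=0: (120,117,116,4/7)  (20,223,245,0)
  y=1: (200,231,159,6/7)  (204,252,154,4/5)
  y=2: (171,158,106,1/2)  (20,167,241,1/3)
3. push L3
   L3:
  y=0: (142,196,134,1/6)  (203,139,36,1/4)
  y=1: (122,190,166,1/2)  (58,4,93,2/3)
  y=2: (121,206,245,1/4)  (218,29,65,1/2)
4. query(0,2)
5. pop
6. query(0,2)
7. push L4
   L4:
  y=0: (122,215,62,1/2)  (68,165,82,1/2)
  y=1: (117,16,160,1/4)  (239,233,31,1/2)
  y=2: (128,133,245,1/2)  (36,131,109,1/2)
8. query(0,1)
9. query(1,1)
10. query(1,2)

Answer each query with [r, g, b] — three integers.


query (0,2) [L1,L2,L3] — begin 0,0,0
+L1 (α=1/2) → [4, 165/2, 115/2]
+L2 (α=1/2) → [175/2, 481/4, 327/4]
+L3 (α=1/4) → [767/8, 2267/16, 1961/16]
→ [96, 142, 123]

at x=0,y=2 over L1,L2:
L1 α=1/2: [4, 165/2, 115/2]
L2 α=1/2: [175/2, 481/4, 327/4]
rounded: [88, 120, 82]

query (0,1) [L1,L2,L4] — begin 0,0,0
+L1 (α=3/7) → [96, 417/7, 720/7]
+L2 (α=6/7) → [1296/7, 10119/49, 7398/49]
+L4 (α=1/4) → [4707/28, 31141/196, 15017/98]
rounded: [168, 159, 153]

query (1,1) [L1,L2,L4] — begin 0,0,0
+L1 (α=3/4) → [93/4, 315/2, 75/4]
+L2 (α=4/5) → [3357/20, 2331/10, 2539/20]
+L4 (α=1/2) → [8137/40, 4661/20, 3159/40]
→ [203, 233, 79]

(1,2) stack=L1,L2,L4; from [0,0,0]:
after L1 α=0: [0, 0, 0]
after L2 α=1/3: [20/3, 167/3, 241/3]
after L4 α=1/2: [64/3, 280/3, 284/3]
= [21, 93, 95]


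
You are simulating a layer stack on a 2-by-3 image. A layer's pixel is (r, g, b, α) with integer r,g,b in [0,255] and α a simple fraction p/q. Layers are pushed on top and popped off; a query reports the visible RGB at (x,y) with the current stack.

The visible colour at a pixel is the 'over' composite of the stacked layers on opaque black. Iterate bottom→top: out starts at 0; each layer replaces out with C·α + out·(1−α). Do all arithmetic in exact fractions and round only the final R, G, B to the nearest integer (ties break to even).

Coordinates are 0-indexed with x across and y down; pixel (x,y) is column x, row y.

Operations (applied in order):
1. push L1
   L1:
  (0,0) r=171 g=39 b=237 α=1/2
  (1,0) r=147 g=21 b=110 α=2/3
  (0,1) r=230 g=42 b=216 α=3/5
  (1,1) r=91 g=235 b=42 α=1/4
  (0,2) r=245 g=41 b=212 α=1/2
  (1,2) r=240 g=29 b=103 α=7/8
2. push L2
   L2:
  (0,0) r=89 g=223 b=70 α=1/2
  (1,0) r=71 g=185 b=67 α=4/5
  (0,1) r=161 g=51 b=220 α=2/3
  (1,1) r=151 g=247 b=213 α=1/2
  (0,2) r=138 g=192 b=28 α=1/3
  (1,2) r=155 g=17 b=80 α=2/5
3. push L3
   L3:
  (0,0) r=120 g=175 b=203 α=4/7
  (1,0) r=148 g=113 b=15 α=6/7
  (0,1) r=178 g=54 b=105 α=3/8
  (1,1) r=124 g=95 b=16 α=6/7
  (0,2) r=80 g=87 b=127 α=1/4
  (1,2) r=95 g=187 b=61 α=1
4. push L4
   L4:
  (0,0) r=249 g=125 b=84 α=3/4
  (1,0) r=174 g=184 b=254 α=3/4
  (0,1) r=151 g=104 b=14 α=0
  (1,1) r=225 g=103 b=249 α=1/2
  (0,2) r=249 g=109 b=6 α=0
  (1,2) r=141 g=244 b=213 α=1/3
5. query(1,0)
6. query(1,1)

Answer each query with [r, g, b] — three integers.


query (1,0) [L1,L2,L3,L4] — begin 0,0,0
+L1 (α=2/3) → [98, 14, 220/3]
+L2 (α=4/5) → [382/5, 754/5, 1024/15]
+L3 (α=6/7) → [4822/35, 592/5, 2374/105]
+L4 (α=3/4) → [5773/35, 838/5, 20596/105]
→ [165, 168, 196]

query (1,1) [L1,L2,L3,L4] — begin 0,0,0
after L1 α=1/4: [91/4, 235/4, 21/2]
after L2 α=1/2: [695/8, 1223/8, 447/4]
after L3 α=6/7: [6647/56, 5783/56, 831/28]
after L4 α=1/2: [19247/112, 11551/112, 7803/56]
→ [172, 103, 139]


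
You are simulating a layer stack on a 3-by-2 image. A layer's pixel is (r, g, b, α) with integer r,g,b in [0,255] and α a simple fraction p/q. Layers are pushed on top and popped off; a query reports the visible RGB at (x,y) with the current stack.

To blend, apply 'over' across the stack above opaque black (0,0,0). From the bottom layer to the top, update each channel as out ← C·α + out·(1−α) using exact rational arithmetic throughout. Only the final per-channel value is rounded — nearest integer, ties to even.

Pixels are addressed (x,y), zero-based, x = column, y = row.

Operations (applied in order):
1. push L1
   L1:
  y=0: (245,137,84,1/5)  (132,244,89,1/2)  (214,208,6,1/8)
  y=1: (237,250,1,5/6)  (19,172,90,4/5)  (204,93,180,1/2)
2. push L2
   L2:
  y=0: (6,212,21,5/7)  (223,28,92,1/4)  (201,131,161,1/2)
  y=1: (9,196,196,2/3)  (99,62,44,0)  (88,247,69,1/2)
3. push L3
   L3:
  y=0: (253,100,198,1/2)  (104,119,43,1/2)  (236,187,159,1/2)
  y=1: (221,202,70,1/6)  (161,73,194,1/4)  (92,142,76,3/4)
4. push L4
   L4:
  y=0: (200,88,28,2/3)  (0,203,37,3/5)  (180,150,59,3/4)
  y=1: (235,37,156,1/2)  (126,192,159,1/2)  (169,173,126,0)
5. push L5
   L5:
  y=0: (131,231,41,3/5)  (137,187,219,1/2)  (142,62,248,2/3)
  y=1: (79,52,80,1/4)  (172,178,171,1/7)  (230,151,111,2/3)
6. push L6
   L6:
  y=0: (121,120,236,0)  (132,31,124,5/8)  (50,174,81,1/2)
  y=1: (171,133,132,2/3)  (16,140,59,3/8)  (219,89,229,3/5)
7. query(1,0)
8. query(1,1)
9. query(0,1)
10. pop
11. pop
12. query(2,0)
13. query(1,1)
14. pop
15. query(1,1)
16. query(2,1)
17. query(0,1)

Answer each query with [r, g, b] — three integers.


query (1,0) [L1,L2,L3,L4,L5,L6] — begin 0,0,0
+L1 (α=1/2) → [66, 122, 89/2]
+L2 (α=1/4) → [421/4, 197/2, 451/8]
+L3 (α=1/2) → [837/8, 435/4, 795/16]
+L4 (α=3/5) → [837/20, 1653/10, 1683/40]
+L5 (α=1/2) → [3577/40, 3523/20, 10443/80]
+L6 (α=5/8) → [37131/320, 13669/160, 80929/640]
rounded: [116, 85, 126]

at x=1,y=1 over L1,L2,L3,L4,L5,L6:
+L1 (α=4/5) → [76/5, 688/5, 72]
+L2 (α=0) → [76/5, 688/5, 72]
+L3 (α=1/4) → [1033/20, 2429/20, 205/2]
+L4 (α=1/2) → [3553/40, 6269/40, 523/4]
+L5 (α=1/7) → [14099/140, 22367/140, 273/2]
+L6 (α=3/8) → [15443/224, 34127/224, 1719/16]
rounded: [69, 152, 107]

at x=0,y=1 over L1,L2,L3,L4,L5,L6:
L1 α=5/6: [395/2, 625/3, 5/6]
L2 α=2/3: [431/6, 1801/9, 2357/18]
L3 α=1/6: [3481/36, 10823/54, 13045/108]
L4 α=1/2: [11941/72, 12821/108, 29893/216]
L5 α=1/4: [13837/96, 14693/144, 35653/288]
L6 α=2/3: [46669/288, 52997/432, 111685/864]
rounded: [162, 123, 129]

(2,0) stack=L1,L2,L3,L4; from [0,0,0]:
after L1 α=1/8: [107/4, 26, 3/4]
after L2 α=1/2: [911/8, 157/2, 647/8]
after L3 α=1/2: [2799/16, 531/4, 1919/16]
after L4 α=3/4: [11439/64, 2331/16, 4751/64]
= [179, 146, 74]

at x=1,y=1 over L1,L2,L3,L4:
after L1 α=4/5: [76/5, 688/5, 72]
after L2 α=0: [76/5, 688/5, 72]
after L3 α=1/4: [1033/20, 2429/20, 205/2]
after L4 α=1/2: [3553/40, 6269/40, 523/4]
→ [89, 157, 131]

query (1,1) [L1,L2,L3] — begin 0,0,0
L1 α=4/5: [76/5, 688/5, 72]
L2 α=0: [76/5, 688/5, 72]
L3 α=1/4: [1033/20, 2429/20, 205/2]
→ [52, 121, 102]

at x=2,y=1 over L1,L2,L3:
after L1 α=1/2: [102, 93/2, 90]
after L2 α=1/2: [95, 587/4, 159/2]
after L3 α=3/4: [371/4, 2291/16, 615/8]
rounded: [93, 143, 77]

(0,1) stack=L1,L2,L3; from [0,0,0]:
L1 α=5/6: [395/2, 625/3, 5/6]
L2 α=2/3: [431/6, 1801/9, 2357/18]
L3 α=1/6: [3481/36, 10823/54, 13045/108]
→ [97, 200, 121]


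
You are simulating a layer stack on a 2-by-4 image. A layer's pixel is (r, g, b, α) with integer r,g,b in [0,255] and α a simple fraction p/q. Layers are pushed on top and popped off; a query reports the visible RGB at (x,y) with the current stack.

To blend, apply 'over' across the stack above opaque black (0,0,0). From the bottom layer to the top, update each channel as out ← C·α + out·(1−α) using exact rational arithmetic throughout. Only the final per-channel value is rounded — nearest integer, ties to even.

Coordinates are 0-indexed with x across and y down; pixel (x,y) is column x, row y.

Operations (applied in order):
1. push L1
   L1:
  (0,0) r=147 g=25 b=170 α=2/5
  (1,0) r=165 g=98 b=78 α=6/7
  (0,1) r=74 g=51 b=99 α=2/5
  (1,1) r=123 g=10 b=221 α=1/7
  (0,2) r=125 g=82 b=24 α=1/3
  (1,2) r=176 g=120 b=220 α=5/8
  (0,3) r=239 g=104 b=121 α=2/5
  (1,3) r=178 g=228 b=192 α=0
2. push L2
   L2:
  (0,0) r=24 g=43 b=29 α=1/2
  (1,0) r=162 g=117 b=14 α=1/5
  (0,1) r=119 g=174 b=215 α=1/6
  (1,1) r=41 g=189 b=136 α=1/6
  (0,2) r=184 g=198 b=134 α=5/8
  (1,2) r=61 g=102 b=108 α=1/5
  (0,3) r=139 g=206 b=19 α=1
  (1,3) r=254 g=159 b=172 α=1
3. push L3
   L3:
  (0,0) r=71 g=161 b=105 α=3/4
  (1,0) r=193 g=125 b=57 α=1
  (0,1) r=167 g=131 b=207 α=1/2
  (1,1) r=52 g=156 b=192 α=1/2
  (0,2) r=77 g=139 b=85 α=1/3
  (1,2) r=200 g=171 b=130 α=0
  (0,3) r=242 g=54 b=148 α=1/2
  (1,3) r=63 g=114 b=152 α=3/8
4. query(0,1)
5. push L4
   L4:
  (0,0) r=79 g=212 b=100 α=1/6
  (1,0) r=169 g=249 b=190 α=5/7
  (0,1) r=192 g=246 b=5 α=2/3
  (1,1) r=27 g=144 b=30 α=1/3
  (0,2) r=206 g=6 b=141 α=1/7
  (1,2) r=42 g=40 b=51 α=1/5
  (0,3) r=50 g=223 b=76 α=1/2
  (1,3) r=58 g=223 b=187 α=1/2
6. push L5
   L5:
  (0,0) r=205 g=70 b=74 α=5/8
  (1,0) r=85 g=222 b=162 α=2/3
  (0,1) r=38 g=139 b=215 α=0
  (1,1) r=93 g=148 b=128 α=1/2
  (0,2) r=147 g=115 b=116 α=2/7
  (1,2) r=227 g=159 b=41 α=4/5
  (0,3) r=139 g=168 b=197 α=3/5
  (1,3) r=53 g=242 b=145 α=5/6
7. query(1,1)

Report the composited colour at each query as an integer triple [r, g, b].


(0,1) stack=L1,L2,L3; from [0,0,0]:
L1 α=2/5: [148/5, 102/5, 198/5]
L2 α=1/6: [89/2, 46, 413/6]
L3 α=1/2: [423/4, 177/2, 1655/12]
→ [106, 88, 138]

query (1,1) [L1,L2,L3,L4,L5] — begin 0,0,0
after L1 α=1/7: [123/7, 10/7, 221/7]
after L2 α=1/6: [451/21, 1373/42, 2057/42]
after L3 α=1/2: [1543/42, 7925/84, 10121/84]
after L4 α=1/3: [2110/63, 13973/126, 11381/126]
after L5 α=1/2: [7969/126, 32621/252, 27509/252]
→ [63, 129, 109]


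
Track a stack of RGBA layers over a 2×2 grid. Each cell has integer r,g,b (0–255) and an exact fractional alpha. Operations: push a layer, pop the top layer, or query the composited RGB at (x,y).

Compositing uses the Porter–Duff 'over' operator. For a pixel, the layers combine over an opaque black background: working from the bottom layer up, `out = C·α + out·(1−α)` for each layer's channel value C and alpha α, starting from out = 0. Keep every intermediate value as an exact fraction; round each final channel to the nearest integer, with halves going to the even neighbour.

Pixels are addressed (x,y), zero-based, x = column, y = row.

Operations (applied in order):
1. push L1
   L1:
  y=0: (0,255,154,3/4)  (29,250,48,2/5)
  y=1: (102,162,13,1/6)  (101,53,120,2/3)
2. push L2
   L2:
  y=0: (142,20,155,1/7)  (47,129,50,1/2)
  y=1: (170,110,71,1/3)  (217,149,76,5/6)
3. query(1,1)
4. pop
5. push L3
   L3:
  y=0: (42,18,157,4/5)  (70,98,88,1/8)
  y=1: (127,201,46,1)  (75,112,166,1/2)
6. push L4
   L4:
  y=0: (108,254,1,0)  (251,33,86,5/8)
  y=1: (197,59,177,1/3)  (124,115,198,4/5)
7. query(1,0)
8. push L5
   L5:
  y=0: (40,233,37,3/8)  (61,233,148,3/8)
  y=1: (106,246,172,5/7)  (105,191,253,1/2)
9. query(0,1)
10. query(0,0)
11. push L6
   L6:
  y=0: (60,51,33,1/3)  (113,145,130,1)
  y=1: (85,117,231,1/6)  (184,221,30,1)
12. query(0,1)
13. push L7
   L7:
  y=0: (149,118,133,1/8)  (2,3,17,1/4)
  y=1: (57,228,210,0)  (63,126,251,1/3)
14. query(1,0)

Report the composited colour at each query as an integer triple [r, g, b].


at x=1,y=1 over L1,L2:
after L1 α=2/3: [202/3, 106/3, 80]
after L2 α=5/6: [3457/18, 2341/18, 230/3]
rounded: [192, 130, 77]

(1,0) stack=L1,L3,L4; from [0,0,0]:
L1 α=2/5: [58/5, 100, 96/5]
L3 α=1/8: [189/10, 399/4, 139/5]
L4 α=5/8: [13117/80, 1857/32, 2567/40]
rounded: [164, 58, 64]

(0,1) stack=L1,L3,L4,L5; from [0,0,0]:
after L1 α=1/6: [17, 27, 13/6]
after L3 α=1: [127, 201, 46]
after L4 α=1/3: [451/3, 461/3, 269/3]
after L5 α=5/7: [356/3, 4612/21, 3118/21]
rounded: [119, 220, 148]

at x=0,y=0 over L1,L3,L4,L5:
+L1 (α=3/4) → [0, 765/4, 231/2]
+L3 (α=4/5) → [168/5, 1053/20, 1487/10]
+L4 (α=0) → [168/5, 1053/20, 1487/10]
+L5 (α=3/8) → [36, 3849/32, 1709/16]
→ [36, 120, 107]

query (0,1) [L1,L3,L4,L5,L6] — begin 0,0,0
+L1 (α=1/6) → [17, 27, 13/6]
+L3 (α=1) → [127, 201, 46]
+L4 (α=1/3) → [451/3, 461/3, 269/3]
+L5 (α=5/7) → [356/3, 4612/21, 3118/21]
+L6 (α=1/6) → [2035/18, 25517/126, 20441/126]
→ [113, 203, 162]

at x=1,y=0 over L1,L3,L4,L5,L6,L7:
+L1 (α=2/5) → [58/5, 100, 96/5]
+L3 (α=1/8) → [189/10, 399/4, 139/5]
+L4 (α=5/8) → [13117/80, 1857/32, 2567/40]
+L5 (α=3/8) → [16045/128, 31653/256, 6119/64]
+L6 (α=1) → [113, 145, 130]
+L7 (α=1/4) → [341/4, 219/2, 407/4]
→ [85, 110, 102]
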